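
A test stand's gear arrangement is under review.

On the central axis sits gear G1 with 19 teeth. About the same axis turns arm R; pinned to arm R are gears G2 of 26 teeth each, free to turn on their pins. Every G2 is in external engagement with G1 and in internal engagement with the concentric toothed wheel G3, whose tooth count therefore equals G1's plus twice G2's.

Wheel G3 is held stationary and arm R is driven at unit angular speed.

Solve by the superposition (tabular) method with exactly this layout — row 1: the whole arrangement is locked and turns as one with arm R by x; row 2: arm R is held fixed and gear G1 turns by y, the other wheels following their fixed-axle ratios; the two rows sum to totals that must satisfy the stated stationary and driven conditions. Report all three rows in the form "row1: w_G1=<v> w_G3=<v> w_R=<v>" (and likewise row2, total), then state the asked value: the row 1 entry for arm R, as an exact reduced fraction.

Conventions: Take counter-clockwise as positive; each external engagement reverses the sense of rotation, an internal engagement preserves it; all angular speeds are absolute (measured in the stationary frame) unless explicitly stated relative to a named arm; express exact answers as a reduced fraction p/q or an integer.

row1: w_G1=1 w_G3=1 w_R=1
row2: w_G1=71/19 w_G3=-1 w_R=0
total: w_G1=90/19 w_G3=0 w_R=1
asked value: 1

planetary set (19T centre, 26T on arm, 71T internal) — Willis relation
row 1 — lock + rotate with arm: ω_sun = ω_ring = ω_arm = x
superposition row 2 [arm held]: sun y, ring −(19/71)·y, arm 0
boundary: total ω_ring = x − (19/71)·y = 0 and total ω_arm = x = 1  ⇒  y = 71/19, x = 1
row 2 ring = −(19/71)·71/19 = -1
totals (row 1 + row 2): sun 1 + 71/19 = 90/19, ring 1 + (-1) = 0, arm 1 + 0 = 1
asked cell (row1, arm) = 1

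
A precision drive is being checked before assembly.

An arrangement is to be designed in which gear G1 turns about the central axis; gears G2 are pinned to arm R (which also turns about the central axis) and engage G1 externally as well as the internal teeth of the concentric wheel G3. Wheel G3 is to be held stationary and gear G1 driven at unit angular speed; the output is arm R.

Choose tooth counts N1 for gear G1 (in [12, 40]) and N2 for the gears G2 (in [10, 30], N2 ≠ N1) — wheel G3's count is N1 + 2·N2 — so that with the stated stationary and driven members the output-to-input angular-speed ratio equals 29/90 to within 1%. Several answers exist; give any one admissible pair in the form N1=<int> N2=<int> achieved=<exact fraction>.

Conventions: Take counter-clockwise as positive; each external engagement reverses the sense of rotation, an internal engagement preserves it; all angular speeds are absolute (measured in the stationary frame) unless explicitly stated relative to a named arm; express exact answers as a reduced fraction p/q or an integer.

topology: planetary set — design target 29/90, arm = carrier (Willis)
Willis with ω_ring = 0: ω_arm/ω_sun = N1/(N1+N3); set equal to 29/90  ⇒  N3/N1 = 1/(29/90) − 1 = 61/29
N3 = N1 + 2·N2  ⇒  N2/N1 = (N3/N1 − 1)/2 = (61/29 − 1)/2 = 16/29
smallest multiple with N1 ≥ 12 and N2 ≥ 10: k = 1  ⇒  N1 = 1·29 = 29, N2 = 1·16 = 16 (N1 ≤ 40, N2 ≤ 30, N2 ≠ N1 ✓), N3 = 29 + 2·16 = 61
check: N1/(N1+N3) with N1 = 29, N3 = 61 gives 29/90; |achieved − target| = 0 ≤ 29/9000 ✓

N1=29 N2=16 achieved=29/90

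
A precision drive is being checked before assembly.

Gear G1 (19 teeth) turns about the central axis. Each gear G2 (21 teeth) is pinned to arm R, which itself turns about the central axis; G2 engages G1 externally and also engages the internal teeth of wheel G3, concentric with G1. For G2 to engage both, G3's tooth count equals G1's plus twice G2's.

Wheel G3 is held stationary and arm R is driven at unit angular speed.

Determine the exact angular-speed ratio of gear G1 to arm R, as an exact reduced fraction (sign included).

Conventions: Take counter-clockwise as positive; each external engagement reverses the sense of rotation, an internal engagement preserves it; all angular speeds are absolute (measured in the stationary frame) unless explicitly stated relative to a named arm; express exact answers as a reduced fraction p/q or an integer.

80/19

planetary set (19T centre, 21T on arm, 61T internal) — Willis relation
ring teeth: 19 + 2·21 = 61
19(ω_sun−ω_arm) = −61(ω_ring−ω_arm),  ω_ring = 0, ω_arm = 1
ω_sun = 1 − (61/19)(0−1) = 80/19
ω_out/ω_in = 80/19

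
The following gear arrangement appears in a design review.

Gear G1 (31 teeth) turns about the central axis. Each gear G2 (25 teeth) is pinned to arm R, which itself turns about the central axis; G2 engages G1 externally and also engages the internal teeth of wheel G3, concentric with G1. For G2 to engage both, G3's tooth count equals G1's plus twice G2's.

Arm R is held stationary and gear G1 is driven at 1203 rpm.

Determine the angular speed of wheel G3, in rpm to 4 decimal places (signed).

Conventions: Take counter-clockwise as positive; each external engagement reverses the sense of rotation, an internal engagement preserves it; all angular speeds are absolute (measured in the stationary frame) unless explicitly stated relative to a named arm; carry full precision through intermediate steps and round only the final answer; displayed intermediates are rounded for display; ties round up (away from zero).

-460.4074 rpm

class = planetary set [G3 = 31+2·25 = 81; Willis about the carrier]
normalise by the input: solve with ω_sun = 1, then scale by 1203 rpm
ring teeth: 31 + 2·25 = 81
31(ω_sun−ω_arm) = −81(ω_ring−ω_arm),  ω_arm = 0, ω_sun = 1
ω_ring = 0 − (31/81)(1−0) = -31/81
scale: ω_ring = -31/81 × 1203 rpm = -460.4074 rpm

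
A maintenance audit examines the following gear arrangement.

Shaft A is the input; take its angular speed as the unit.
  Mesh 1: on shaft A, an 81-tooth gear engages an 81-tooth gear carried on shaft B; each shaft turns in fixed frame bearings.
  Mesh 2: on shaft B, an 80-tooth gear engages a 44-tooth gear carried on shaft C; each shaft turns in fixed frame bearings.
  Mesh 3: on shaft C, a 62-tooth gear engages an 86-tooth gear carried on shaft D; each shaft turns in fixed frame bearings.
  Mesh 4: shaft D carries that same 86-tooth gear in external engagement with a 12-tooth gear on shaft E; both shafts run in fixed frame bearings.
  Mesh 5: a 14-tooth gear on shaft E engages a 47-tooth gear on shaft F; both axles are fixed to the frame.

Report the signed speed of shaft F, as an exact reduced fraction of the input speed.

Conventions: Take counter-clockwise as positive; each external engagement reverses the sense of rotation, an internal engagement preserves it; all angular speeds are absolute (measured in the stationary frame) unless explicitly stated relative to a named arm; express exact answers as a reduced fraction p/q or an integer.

-4340/1551

5-mesh fixed-axis compound train (all bearings frame-fixed)
mesh 1 [81T→81T]: |ω|/ω_in = 1×81/81 = 1, sense flips to −
mesh 2 [80T→44T]: |ω|/ω_in = 1×80/44 = 20/11, sense flips to +
mesh 3 [62T→86T]: |ω|/ω_in = (20/11)×62/86 = 620/473, sense flips to −
mesh 4 [86T→12T]: |ω|/ω_in = (620/473)×86/12 = 310/33, sense flips to +
mesh 5 [14T→47T]: |ω|/ω_in = (310/33)×14/47 = 4340/1551, sense flips to −
signed output speed (× input speed) = -4340/1551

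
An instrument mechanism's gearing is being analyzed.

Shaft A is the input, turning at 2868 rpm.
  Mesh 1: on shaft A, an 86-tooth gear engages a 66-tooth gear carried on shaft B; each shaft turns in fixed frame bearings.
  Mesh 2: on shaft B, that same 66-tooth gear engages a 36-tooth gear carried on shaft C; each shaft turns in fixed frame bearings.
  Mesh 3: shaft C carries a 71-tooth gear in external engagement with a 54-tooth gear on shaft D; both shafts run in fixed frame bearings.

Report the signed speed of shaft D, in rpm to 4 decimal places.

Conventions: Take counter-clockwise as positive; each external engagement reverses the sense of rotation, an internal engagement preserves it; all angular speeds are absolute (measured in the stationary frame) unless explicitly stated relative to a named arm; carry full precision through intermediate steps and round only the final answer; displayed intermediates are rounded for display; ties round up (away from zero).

topology: fixed-axis compound train — 3 meshes, A→D
mesh 1 [86T→66T]: ω = 2868.0000×86/66 = 3737.0909 rpm, sense flips to −
mesh 2 [66T→36T]: ω = 3737.0909×66/36 = 6851.3333 rpm, sense flips to +
mesh 3 [71T→54T]: ω = 6851.3333×71/54 = 9008.2346 rpm, sense flips to −
signed output speed = -9008.2346 rpm

-9008.2346 rpm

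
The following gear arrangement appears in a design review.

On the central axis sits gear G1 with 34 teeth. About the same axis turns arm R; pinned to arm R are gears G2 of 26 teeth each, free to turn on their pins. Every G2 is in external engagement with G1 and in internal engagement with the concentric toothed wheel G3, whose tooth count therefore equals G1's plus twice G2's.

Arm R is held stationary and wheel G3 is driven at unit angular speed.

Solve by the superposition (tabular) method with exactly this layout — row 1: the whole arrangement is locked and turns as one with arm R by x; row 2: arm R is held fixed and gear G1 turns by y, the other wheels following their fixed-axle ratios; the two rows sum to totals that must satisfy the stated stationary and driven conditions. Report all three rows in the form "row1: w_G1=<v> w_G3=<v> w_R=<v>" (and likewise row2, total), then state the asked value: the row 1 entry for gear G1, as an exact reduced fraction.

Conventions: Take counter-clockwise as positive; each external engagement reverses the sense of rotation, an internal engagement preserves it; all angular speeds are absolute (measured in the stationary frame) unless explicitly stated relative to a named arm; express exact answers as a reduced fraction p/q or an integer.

row1: w_G1=0 w_G3=0 w_R=0
row2: w_G1=-43/17 w_G3=1 w_R=0
total: w_G1=-43/17 w_G3=1 w_R=0
asked value: 0

topology: planetary set — G1 34T / G2 26T / G3 86T, arm = carrier (Willis)
row 1: whole set turns with the arm by x
row 2 (arm held, sun turns y): ω_ring = −(34/86)·y, ω_arm = 0
boundary: total ω_arm = x = 0 and total ω_ring = x − (34/86)·y = 1  ⇒  y = -43/17, x = 0
row 2 ring = −(34/86)·(-43/17) = 1
totals (row 1 + row 2): sun 0 + (-43/17) = -43/17, ring 0 + 1 = 1, arm 0 + 0 = 0
asked cell (row1, sun) = 0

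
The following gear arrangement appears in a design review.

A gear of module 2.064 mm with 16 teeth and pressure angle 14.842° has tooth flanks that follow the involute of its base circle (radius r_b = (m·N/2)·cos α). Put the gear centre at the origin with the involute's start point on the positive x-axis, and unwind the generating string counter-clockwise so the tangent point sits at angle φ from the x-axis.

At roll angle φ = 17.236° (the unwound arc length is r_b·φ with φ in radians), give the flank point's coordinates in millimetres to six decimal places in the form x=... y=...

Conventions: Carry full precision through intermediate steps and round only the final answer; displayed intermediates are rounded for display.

x=16.667039 y=0.143532

single-mesh involute tooth geometry (16T wheel at module 2.064)
pitch radius r_p = m·N/2 = 2.064·16/2 = 16.512000
base radius r_b = r_p·cos α = 16.512000·cos 14.842° = 15.961092
roll angle φ = 17.236° = 0.30082495 rad
x = r_b·(cos φ + φ·sin φ) = 16.667039
y = r_b·(sin φ − φ·cos φ) = 0.143532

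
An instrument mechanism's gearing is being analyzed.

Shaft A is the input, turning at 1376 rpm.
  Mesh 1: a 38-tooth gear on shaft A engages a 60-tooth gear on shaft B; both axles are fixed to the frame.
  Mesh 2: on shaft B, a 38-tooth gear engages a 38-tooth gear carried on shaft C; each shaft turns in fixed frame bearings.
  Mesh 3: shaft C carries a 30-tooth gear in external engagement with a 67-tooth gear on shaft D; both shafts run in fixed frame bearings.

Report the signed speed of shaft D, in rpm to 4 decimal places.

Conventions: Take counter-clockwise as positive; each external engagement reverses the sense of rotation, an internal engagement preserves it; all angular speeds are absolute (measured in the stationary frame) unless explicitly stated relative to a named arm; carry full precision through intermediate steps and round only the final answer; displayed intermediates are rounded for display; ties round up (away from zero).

-390.2090 rpm

topology: fixed-axis compound train — 3 meshes, A→D
mesh 1 [38T→60T]: ω = 1376.0000×38/60 = 871.4667 rpm, sense flips to −
mesh 2 [38T→38T]: ω = 871.4667×38/38 = 871.4667 rpm, sense flips to +
mesh 3 [30T→67T]: ω = 871.4667×30/67 = 390.2090 rpm, sense flips to −
signed output speed = -390.2090 rpm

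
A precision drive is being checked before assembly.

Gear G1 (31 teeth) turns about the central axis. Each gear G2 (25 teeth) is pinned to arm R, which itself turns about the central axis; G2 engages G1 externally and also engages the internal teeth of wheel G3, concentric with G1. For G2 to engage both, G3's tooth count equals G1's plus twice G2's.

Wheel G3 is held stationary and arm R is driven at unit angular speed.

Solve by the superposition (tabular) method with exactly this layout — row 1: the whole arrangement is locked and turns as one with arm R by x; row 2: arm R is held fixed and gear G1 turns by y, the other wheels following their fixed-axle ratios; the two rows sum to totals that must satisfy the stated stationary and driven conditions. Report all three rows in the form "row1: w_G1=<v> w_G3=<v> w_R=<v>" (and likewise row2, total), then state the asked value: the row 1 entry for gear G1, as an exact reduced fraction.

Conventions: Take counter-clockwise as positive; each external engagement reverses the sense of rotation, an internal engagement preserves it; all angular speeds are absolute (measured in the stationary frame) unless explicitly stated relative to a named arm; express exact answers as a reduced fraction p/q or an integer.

row1: w_G1=1 w_G3=1 w_R=1
row2: w_G1=81/31 w_G3=-1 w_R=0
total: w_G1=112/31 w_G3=0 w_R=1
asked value: 1

planetary set (31T centre, 25T on arm, 81T internal) — Willis relation
row 1 — lock + rotate with arm: ω_sun = ω_ring = ω_arm = x
row 2 — arm fixed, fixed-axis ratios: sun y, ring −(31/81)·y, arm 0
boundary: total ω_ring = x − (31/81)·y = 0 and total ω_arm = x = 1  ⇒  y = 81/31, x = 1
row 2 ring = −(31/81)·81/31 = -1
totals (row 1 + row 2): sun 1 + 81/31 = 112/31, ring 1 + (-1) = 0, arm 1 + 0 = 1
asked cell (row1, sun) = 1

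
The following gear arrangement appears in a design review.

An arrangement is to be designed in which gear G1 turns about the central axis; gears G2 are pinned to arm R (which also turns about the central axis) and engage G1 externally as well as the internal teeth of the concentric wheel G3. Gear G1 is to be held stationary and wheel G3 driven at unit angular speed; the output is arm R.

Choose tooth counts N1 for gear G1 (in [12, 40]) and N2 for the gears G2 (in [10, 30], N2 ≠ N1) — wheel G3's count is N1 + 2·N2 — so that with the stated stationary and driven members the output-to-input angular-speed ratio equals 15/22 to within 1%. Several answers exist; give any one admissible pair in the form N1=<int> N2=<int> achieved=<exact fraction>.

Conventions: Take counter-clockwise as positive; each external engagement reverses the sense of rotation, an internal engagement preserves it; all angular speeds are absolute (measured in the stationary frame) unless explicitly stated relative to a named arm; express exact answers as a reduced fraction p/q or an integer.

planetary set to be sized for 15/22 (Willis relation)
Willis with ω_sun = 0: ω_arm/ω_ring = N3/(N1+N3); set equal to 15/22  ⇒  N3/N1 = (15/22)/(1 − 15/22) = 15/7
N3 = N1 + 2·N2  ⇒  N2/N1 = (N3/N1 − 1)/2 = (15/7 − 1)/2 = 4/7
smallest multiple with N1 ≥ 12 and N2 ≥ 10: k = 3  ⇒  N1 = 3·7 = 21, N2 = 3·4 = 12 (N1 ≤ 40, N2 ≤ 30, N2 ≠ N1 ✓), N3 = 21 + 2·12 = 45
check: N3/(N1+N3) with N1 = 21, N3 = 45 gives 15/22; |achieved − target| = 0 ≤ 3/440 ✓

N1=21 N2=12 achieved=15/22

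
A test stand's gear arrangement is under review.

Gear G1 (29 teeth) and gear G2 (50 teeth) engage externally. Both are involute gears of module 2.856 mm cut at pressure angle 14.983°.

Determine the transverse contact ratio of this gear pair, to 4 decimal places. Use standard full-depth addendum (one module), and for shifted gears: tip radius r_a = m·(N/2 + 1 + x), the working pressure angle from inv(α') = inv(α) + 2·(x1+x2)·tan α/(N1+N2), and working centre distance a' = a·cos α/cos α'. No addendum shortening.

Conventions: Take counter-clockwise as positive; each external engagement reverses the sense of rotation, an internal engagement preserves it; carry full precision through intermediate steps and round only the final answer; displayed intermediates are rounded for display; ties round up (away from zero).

1.9959

class = single-mesh tooth geometry [involute pair 29T × 50T, m = 2.856]
base radii: r_b1 = 40.004099, r_b2 = 68.972584
tip radii: r_a1 = 44.268000, r_a2 = 74.256000
no profile shift: α' = α, a' = a
action lengths: √(r_a1²−r_b1²) = 18.955947, √(r_a2²−r_b2²) = 27.508838
base pitch p_b = π·m·cos α = 8.667351
CR = (18.955947 + 27.508838 − 112.812000·sin 14.98300°)/8.667351 = 1.995907
contact ratio ≈ 1.9959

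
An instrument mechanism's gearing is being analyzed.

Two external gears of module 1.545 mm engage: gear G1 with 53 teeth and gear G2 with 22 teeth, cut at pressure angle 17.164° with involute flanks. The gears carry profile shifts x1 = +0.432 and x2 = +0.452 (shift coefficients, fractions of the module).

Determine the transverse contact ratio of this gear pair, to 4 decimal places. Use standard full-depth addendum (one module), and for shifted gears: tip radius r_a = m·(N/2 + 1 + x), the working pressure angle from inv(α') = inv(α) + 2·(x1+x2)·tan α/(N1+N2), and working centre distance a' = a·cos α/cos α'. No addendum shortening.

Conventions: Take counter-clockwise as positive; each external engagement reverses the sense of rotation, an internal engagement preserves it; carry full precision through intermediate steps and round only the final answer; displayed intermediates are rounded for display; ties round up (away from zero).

1.6443

single-mesh involute tooth geometry (53T engaging 22T at module 1.545)
base radii: r_b1 = 39.119084, r_b2 = 16.238110
tip radii: r_a1 = 43.154940, r_a2 = 19.238340
inv(α') = inv(17.164°) + 2·(+0.432+0.452)·tan α/(53+22) = 0.01657594  ⇒  α' = 20.69622°
a' = a·cos α / cos α' = 57.9375·cos 17.164°/cos 20.69622° = 59.175977
action lengths: √(r_a1²−r_b1²) = 18.222133, √(r_a2²−r_b2²) = 10.316855
base pitch p_b = π·m·cos α = 4.637593
CR = (18.222133 + 10.316855 − 59.175977·sin 20.69622°)/4.637593 = 1.644262
contact ratio ≈ 1.6443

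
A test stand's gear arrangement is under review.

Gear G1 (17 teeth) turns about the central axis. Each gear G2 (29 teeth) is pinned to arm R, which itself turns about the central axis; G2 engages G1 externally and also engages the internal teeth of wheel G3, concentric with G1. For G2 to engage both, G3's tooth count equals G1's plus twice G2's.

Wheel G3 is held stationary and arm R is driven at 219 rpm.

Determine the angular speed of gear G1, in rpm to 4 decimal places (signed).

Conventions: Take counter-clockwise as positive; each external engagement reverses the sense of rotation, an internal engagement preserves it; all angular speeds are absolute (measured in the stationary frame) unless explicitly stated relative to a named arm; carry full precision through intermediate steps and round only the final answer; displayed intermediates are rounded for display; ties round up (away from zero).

+1185.1765 rpm

recognized (axles ride arm R): planetary set, 17/29/75 teeth
normalise by the input: solve with ω_arm = 1, then scale by 219 rpm
ring teeth: 17 + 2·29 = 75
17(ω_sun−ω_arm) = −75(ω_ring−ω_arm),  ω_ring = 0, ω_arm = 1
ω_sun = 1 − (75/17)(0−1) = 92/17
scale: ω_sun = 92/17 × 219 rpm = +1185.1765 rpm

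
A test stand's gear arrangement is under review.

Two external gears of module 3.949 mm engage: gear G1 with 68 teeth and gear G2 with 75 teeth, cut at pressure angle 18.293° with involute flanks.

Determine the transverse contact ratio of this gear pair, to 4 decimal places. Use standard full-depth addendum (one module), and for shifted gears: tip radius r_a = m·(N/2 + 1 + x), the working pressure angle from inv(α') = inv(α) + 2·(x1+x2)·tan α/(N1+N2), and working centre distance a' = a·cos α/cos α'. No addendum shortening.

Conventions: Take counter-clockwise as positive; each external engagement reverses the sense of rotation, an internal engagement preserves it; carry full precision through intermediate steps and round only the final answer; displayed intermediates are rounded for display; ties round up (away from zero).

single-mesh involute tooth geometry (68T engaging 75T at module 3.949)
base radii: r_b1 = 127.480711, r_b2 = 140.603725
tip radii: r_a1 = 138.215000, r_a2 = 152.036500
no profile shift: α' = α, a' = a
action lengths: √(r_a1²−r_b1²) = 53.404631, √(r_a2²−r_b2²) = 57.841938
base pitch p_b = π·m·cos α = 11.779190
CR = (53.404631 + 57.841938 − 282.353500·sin 18.29300°)/11.779190 = 1.920544
contact ratio ≈ 1.9205

1.9205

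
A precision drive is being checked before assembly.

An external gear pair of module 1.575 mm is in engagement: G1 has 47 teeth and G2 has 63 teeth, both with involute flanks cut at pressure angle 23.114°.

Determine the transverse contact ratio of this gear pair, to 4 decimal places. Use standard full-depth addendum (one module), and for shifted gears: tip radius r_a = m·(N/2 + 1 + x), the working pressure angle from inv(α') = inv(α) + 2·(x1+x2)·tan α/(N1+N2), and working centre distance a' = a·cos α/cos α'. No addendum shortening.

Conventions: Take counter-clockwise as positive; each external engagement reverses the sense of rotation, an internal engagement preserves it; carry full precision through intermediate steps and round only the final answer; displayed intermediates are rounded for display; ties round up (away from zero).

1.6177

single-mesh involute tooth geometry (47T engaging 63T at module 1.575)
base radii: r_b1 = 34.041344, r_b2 = 45.629887
tip radii: r_a1 = 38.587500, r_a2 = 51.187500
no profile shift: α' = α, a' = a
action lengths: √(r_a1²−r_b1²) = 18.170912, √(r_a2²−r_b2²) = 23.196414
base pitch p_b = π·m·cos α = 4.550810
CR = (18.170912 + 23.196414 − 86.625000·sin 23.11400°)/4.550810 = 1.617658
contact ratio ≈ 1.6177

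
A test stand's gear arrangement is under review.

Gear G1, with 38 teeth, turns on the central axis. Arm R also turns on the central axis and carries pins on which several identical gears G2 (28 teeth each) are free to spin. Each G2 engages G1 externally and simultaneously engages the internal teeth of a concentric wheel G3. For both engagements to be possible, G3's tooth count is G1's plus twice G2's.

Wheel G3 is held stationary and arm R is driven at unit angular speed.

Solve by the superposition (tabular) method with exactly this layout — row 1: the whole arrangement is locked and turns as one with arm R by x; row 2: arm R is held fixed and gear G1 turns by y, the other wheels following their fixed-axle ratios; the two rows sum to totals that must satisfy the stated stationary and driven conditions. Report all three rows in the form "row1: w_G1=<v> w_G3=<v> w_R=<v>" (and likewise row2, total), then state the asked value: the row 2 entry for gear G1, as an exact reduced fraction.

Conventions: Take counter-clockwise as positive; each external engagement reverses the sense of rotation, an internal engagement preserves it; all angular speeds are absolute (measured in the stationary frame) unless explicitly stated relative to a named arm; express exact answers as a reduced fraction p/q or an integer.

planetary set (38T centre, 28T on arm, 94T internal) — Willis relation
row 1 — lock + rotate with arm: ω_sun = ω_ring = ω_arm = x
row 2 (arm held, sun turns y): ω_ring = −(38/94)·y, ω_arm = 0
boundary: total ω_ring = x − (38/94)·y = 0 and total ω_arm = x = 1  ⇒  y = 47/19, x = 1
row 2 ring = −(38/94)·47/19 = -1
totals (row 1 + row 2): sun 1 + 47/19 = 66/19, ring 1 + (-1) = 0, arm 1 + 0 = 1
asked cell (row2, sun) = 47/19

row1: w_G1=1 w_G3=1 w_R=1
row2: w_G1=47/19 w_G3=-1 w_R=0
total: w_G1=66/19 w_G3=0 w_R=1
asked value: 47/19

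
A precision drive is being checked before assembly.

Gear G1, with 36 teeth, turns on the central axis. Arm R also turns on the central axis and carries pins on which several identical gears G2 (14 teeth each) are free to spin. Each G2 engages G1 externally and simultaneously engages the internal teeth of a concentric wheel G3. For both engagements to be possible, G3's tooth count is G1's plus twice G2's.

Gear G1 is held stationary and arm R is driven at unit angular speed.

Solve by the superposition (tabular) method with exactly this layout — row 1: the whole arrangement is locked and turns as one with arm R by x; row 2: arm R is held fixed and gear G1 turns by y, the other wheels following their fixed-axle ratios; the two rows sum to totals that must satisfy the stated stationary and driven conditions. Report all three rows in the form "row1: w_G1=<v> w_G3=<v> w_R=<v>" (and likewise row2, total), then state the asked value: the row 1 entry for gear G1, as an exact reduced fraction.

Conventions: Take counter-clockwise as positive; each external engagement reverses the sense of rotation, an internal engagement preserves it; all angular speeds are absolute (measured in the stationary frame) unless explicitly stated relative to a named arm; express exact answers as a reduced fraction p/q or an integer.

topology: planetary set — G1 36T / G2 14T / G3 64T, arm = carrier (Willis)
row 1 (train locked, turned with arm): all members turn x
superposition row 2 [arm held]: sun y, ring −(36/64)·y, arm 0
boundary: total ω_sun = x + y = 0 and total ω_arm = x = 1  ⇒  y = -1, x = 1
row 2 ring = −(36/64)·(-1) = 9/16
totals (row 1 + row 2): sun 1 + (-1) = 0, ring 1 + 9/16 = 25/16, arm 1 + 0 = 1
asked cell (row1, sun) = 1

row1: w_G1=1 w_G3=1 w_R=1
row2: w_G1=-1 w_G3=9/16 w_R=0
total: w_G1=0 w_G3=25/16 w_R=1
asked value: 1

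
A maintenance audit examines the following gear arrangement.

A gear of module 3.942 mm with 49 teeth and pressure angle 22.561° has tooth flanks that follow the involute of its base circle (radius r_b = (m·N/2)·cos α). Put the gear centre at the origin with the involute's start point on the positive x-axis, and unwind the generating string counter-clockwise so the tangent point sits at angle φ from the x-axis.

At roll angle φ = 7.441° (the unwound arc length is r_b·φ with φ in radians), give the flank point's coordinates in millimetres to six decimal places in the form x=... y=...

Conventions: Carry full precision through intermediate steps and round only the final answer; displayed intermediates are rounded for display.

recognized (one wheel, involute flank): single-mesh tooth geometry, m = 3.942, N = 49
pitch radius r_p = m·N/2 = 3.942·49/2 = 96.579000
base radius r_b = r_p·cos α = 96.579000·cos 22.561° = 89.187962
roll angle φ = 7.441° = 0.12986995 rad
x = r_b·(cos φ + φ·sin φ) = 89.936925
y = r_b·(sin φ − φ·cos φ) = 0.065010

x=89.936925 y=0.065010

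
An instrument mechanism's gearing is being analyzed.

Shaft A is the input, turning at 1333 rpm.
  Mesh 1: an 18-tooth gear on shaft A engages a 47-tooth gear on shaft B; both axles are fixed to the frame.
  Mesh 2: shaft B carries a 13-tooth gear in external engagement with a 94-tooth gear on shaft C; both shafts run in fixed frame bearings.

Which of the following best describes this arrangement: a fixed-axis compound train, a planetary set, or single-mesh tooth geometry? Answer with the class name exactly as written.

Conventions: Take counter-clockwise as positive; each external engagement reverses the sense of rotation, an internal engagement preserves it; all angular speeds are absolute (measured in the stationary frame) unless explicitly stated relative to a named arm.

recognized (3 fixed axles, 2 meshes): fixed-axis compound train
classification: fixed-axis compound train

fixed-axis compound train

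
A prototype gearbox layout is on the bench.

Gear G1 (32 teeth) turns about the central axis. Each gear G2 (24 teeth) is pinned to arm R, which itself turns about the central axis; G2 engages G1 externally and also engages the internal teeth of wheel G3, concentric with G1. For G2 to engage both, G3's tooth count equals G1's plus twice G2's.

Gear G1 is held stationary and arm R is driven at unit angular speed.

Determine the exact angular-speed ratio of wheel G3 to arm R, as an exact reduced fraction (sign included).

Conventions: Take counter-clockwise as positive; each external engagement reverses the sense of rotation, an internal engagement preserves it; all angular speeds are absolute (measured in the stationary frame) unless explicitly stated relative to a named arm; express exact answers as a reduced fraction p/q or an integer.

7/5

class = planetary set [G3 = 32+2·24 = 80; Willis about the carrier]
ring teeth: 32 + 2·24 = 80
32(ω_sun−ω_arm) = −80(ω_ring−ω_arm),  ω_sun = 0, ω_arm = 1
ω_ring = 1 − (32/80)(0−1) = 7/5
ω_out/ω_in = 7/5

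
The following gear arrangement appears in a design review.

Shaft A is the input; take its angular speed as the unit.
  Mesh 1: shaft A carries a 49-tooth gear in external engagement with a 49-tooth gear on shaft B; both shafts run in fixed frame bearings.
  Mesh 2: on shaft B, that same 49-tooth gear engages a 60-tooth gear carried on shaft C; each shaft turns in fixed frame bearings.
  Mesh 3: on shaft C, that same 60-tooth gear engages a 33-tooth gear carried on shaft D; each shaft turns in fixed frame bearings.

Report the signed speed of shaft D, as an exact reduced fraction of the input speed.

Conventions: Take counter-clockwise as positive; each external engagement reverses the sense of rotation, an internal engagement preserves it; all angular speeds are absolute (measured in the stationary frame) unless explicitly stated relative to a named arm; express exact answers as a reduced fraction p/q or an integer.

3-mesh fixed-axis compound train (all bearings frame-fixed)
mesh 1 [49T→49T]: |ω|/ω_in = 1×49/49 = 1, sense flips to −
mesh 2 [49T→60T]: |ω|/ω_in = 1×49/60 = 49/60, sense flips to +
mesh 3 [60T→33T]: |ω|/ω_in = (49/60)×60/33 = 49/33, sense flips to −
signed output speed (× input speed) = -49/33

-49/33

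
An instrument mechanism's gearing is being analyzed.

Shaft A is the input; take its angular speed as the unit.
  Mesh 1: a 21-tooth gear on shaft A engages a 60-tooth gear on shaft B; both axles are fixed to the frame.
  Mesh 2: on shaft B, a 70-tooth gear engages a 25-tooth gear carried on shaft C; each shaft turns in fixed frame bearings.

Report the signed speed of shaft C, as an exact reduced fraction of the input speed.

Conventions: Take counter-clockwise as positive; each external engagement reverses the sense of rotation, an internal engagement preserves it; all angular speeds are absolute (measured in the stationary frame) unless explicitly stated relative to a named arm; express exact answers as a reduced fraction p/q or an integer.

49/50

2-mesh fixed-axis compound train (all bearings frame-fixed)
mesh 1 [21T→60T]: |ω|/ω_in = 1×21/60 = 7/20, sense flips to −
mesh 2 [70T→25T]: |ω|/ω_in = (7/20)×70/25 = 49/50, sense flips to +
signed output speed (× input speed) = 49/50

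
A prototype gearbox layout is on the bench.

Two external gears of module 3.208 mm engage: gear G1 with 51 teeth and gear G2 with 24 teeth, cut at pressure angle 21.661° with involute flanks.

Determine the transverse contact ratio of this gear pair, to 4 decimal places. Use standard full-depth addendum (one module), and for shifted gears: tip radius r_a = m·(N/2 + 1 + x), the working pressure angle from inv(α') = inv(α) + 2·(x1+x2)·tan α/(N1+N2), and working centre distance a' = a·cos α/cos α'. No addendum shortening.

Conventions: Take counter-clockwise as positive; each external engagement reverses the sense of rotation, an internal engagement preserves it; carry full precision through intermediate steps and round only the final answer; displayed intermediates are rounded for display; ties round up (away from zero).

class = single-mesh tooth geometry [involute pair 51T × 24T, m = 3.208]
base radii: r_b1 = 76.027332, r_b2 = 35.777568
tip radii: r_a1 = 85.012000, r_a2 = 41.704000
no profile shift: α' = α, a' = a
action lengths: √(r_a1²−r_b1²) = 38.037942, √(r_a2²−r_b2²) = 21.428702
base pitch p_b = π·m·cos α = 9.366545
CR = (38.037942 + 21.428702 − 120.300000·sin 21.66100°)/9.366545 = 1.608085
contact ratio ≈ 1.6081

1.6081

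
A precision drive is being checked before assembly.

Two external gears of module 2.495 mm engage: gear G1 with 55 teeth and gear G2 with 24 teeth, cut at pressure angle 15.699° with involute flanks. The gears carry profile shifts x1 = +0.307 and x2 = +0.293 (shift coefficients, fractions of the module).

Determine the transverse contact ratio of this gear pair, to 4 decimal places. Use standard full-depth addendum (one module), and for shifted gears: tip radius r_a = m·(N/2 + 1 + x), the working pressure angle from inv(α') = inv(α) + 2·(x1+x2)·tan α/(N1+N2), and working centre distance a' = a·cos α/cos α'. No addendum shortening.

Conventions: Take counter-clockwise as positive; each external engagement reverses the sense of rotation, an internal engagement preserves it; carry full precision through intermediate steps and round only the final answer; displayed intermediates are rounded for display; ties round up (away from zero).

1.7691

recognized (one external pair, fixed centres): single-mesh tooth geometry, m = 2.495, N1 = 55, N2 = 24
base radii: r_b1 = 66.053011, r_b2 = 28.823132
tip radii: r_a1 = 71.873465, r_a2 = 33.166035
inv(α') = inv(15.699°) + 2·(+0.307+0.293)·tan α/(55+24) = 0.01133865  ⇒  α' = 18.30813°
a' = a·cos α / cos α' = 98.5525·cos 15.699°/cos 18.30813° = 99.934747
action lengths: √(r_a1²−r_b1²) = 28.333631, √(r_a2²−r_b2²) = 16.407709
base pitch p_b = π·m·cos α = 7.545878
CR = (28.333631 + 16.407709 − 99.934747·sin 18.30813°)/7.545878 = 1.769062
contact ratio ≈ 1.7691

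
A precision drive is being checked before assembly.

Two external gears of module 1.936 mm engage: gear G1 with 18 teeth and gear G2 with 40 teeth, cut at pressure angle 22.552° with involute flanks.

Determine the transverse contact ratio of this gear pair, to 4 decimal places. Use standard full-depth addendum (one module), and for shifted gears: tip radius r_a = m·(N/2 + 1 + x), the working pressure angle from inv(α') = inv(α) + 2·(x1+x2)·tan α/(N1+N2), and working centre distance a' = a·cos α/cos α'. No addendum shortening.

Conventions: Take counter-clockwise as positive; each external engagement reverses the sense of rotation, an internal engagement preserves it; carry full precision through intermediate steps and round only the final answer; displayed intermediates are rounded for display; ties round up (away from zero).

single-mesh involute tooth geometry (18T engaging 40T at module 1.936)
base radii: r_b1 = 16.091619, r_b2 = 35.759153
tip radii: r_a1 = 19.360000, r_a2 = 40.656000
no profile shift: α' = α, a' = a
action lengths: √(r_a1²−r_b1²) = 10.764265, √(r_a2²−r_b2²) = 19.344077
base pitch p_b = π·m·cos α = 5.617035
CR = (10.764265 + 19.344077 − 56.144000·sin 22.55200°)/5.617035 = 1.526766
contact ratio ≈ 1.5268

1.5268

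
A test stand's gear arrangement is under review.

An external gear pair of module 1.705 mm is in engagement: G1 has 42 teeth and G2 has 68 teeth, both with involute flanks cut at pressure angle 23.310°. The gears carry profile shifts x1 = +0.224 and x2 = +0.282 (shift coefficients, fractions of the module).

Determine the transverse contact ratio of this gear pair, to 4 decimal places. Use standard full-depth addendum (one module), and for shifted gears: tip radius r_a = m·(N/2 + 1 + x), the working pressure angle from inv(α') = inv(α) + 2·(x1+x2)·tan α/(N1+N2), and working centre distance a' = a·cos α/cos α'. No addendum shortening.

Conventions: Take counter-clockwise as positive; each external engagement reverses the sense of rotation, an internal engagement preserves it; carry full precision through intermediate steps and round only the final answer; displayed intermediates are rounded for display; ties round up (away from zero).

single-mesh involute tooth geometry (42T engaging 68T at module 1.705)
base radii: r_b1 = 32.882500, r_b2 = 53.238334
tip radii: r_a1 = 37.891920, r_a2 = 60.155810
inv(α') = inv(23.310°) + 2·(+0.224+0.282)·tan α/(42+68) = 0.02800276  ⇒  α' = 24.46744°
a' = a·cos α / cos α' = 93.7750·cos 23.310°/cos 24.46744° = 94.617822
action lengths: √(r_a1²−r_b1²) = 18.829200, √(r_a2²−r_b2²) = 28.007165
base pitch p_b = π·m·cos α = 4.919211
CR = (18.829200 + 28.007165 − 94.617822·sin 24.46744°)/4.919211 = 1.554705
contact ratio ≈ 1.5547

1.5547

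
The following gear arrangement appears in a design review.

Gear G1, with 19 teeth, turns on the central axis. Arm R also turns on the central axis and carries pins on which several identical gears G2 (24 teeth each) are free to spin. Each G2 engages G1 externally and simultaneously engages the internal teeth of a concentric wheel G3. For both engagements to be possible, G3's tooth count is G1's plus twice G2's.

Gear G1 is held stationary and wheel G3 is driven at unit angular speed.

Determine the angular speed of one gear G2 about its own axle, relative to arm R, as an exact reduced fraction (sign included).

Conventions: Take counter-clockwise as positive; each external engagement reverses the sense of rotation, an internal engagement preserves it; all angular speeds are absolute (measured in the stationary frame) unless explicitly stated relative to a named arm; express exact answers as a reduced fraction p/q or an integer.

1273/2064

class = planetary set [G3 = 19+2·24 = 67; Willis about the carrier]
ring teeth: 19 + 2·24 = 67
19(ω_sun−ω_arm) = −67(ω_ring−ω_arm),  ω_sun = 0, ω_ring = 1
19(0−ω_arm) = −67(1−ω_arm)  ⇒  86·ω_arm = 67  ⇒  ω_arm = 67/86
sun–planet mesh: 19·(0−67/86) = −24·(ω_p−ω_arm)  ⇒  ω_p−ω_arm = 1273/2064
exact speed ratio = 1273/2064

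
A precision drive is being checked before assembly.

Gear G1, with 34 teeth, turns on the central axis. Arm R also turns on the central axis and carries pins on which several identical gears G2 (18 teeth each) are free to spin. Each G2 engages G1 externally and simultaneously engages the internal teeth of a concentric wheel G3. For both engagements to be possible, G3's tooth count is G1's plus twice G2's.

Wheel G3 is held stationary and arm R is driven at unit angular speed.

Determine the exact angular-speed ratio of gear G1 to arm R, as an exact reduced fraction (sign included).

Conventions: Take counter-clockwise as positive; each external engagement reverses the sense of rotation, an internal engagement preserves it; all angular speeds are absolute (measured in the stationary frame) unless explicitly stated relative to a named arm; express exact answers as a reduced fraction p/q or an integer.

planetary set (34T centre, 18T on arm, 70T internal) — Willis relation
ring teeth: 34 + 2·18 = 70
34(ω_sun−ω_arm) = −70(ω_ring−ω_arm),  ω_ring = 0, ω_arm = 1
ω_sun = 1 − (70/34)(0−1) = 52/17
ω_out/ω_in = 52/17

52/17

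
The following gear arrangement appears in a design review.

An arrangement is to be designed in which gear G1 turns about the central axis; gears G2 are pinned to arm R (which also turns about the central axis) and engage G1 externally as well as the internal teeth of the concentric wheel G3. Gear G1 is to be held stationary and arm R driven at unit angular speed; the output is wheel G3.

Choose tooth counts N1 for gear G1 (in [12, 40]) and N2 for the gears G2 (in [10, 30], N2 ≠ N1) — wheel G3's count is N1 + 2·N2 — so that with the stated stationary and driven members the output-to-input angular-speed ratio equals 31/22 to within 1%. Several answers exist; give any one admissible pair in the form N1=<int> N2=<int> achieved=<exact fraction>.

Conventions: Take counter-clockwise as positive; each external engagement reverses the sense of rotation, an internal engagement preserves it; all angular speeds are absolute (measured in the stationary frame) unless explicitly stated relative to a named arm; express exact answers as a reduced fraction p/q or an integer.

N1=18 N2=13 achieved=31/22

topology: planetary set — design target 31/22, arm = carrier (Willis)
Willis with ω_sun = 0: ω_ring/ω_arm = (N1+N3)/N3; set equal to 31/22  ⇒  N3/N1 = 1/(31/22 − 1) = 22/9
N3 = N1 + 2·N2  ⇒  N2/N1 = (N3/N1 − 1)/2 = (22/9 − 1)/2 = 13/18
smallest multiple with N1 ≥ 12 and N2 ≥ 10: k = 1  ⇒  N1 = 1·18 = 18, N2 = 1·13 = 13 (N1 ≤ 40, N2 ≤ 30, N2 ≠ N1 ✓), N3 = 18 + 2·13 = 44
check: (N1+N3)/N3 with N1 = 18, N3 = 44 gives 31/22; |achieved − target| = 0 ≤ 31/2200 ✓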